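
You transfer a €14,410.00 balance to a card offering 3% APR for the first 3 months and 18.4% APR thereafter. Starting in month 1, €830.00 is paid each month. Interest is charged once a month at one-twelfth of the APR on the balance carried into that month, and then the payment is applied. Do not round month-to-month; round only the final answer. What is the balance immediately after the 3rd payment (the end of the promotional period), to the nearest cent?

€12,022.12

Promo months 1–3 at r₀ = 3%/12 = 0.0025; months 4+ at r₁ = 18.4%/12 = 0.0153333.
After month 3: iterate B ← B·(1+r₀) − €830.00 for 3 months → €12,022.12.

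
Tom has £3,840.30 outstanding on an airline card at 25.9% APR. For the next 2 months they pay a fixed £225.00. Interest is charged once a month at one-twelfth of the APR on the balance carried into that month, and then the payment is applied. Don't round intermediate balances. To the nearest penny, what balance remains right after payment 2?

£3,553.01

Monthly rate r = 25.9%/12 = 2.15833% = 0.0215833.
Each month: B ← B·(1+r) − £225.00.
Month 1: interest £82.89; balance after payment £3,698.19.
Month 2: interest £79.82; balance after payment £3,553.01.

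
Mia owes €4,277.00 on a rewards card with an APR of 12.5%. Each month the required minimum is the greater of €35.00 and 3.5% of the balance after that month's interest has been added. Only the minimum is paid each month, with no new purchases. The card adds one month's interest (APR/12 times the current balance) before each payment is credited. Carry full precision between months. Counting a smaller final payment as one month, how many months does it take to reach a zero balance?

92 months

Monthly rate r = 12.5%/12 = 1.04167% = 0.0104167.
While 3.5% of the post-interest balance exceeds €35.00, each month B ← (B·(1+r))·(1 − 0.035), i.e. B shrinks by the factor (1+r)·0.965 = 0.97505.
This holds for months 1–58. Entering month 59 the balance is €987.99; 3.5% of the post-interest balance is now below €35.00, so the flat €35.00 minimum applies from here.
From month 59 a fixed €35.00 at rate r clears €987.99 in 34 more payments. Total: 58 + 34 = 92 months.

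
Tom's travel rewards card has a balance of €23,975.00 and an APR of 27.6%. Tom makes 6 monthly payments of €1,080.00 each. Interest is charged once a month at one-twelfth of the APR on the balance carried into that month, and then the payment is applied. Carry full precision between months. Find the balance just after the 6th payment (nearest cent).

€20,615.50

Monthly rate r = 27.6%/12 = 2.3% = 0.023.
Each month: B ← B·(1+r) − €1,080.00.
Month 1: interest €551.42; balance after payment €23,446.42.
Month 2: interest €539.27; balance after payment €22,905.69.
Month 3: interest €526.83; balance after payment €22,352.52.
Month 4: interest €514.11; balance after payment €21,786.63.
Month 5: interest €501.09; balance after payment €21,207.72.
Month 6: interest €487.78; balance after payment €20,615.50.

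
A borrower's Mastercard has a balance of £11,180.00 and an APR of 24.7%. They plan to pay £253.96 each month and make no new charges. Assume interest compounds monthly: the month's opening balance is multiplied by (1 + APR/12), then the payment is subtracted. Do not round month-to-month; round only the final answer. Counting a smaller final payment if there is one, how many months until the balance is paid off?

Monthly rate r = 24.7%/12 = 2.05833% = 0.0205833.
Recurrence: B ← B·(1+r) − £253.96.
Month 1: interest £230.12; balance after payment £11,156.16.
Month 2: interest £229.63; balance after payment £11,131.83.
Closed form: n = −ln(1 − rB₀/P)/ln(1+r) = −ln(0.093866)/ln(1.02058) ≈ 116.121, so the balance reaches zero during payment 117.

117 payments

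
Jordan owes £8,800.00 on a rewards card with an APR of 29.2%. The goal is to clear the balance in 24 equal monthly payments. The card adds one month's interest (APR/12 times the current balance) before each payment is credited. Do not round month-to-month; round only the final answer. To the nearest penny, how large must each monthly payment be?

Monthly rate r = 29.2%/12 = 2.43333% = 0.0243333.
Level-payment amortization: P = B₀·r / (1 − (1+r)^(−n)) = 8800.00·0.0243333 / (1 − 1.02433^(−24)).
Denominator 1 − (1+r)^(−24) = 0.438423835.
P = 214.133 / 0.438423835 ≈ 488.42.

£488.42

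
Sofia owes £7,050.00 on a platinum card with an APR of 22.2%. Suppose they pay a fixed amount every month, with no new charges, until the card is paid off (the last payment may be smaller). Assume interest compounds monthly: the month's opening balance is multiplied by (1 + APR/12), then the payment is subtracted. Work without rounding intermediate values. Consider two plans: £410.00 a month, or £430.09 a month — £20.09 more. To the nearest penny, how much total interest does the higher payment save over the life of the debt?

Monthly rate r = 22.2%/12 = 1.85% = 0.0185.
At £410.00/mo: n = ⌈−ln(1 − rB₀/P)/ln(1+r)⌉ = 21 payments (last £364.22); total interest = total paid − £7,050.00 = £1,514.22.
At £430.09/mo: 20 payments (last £306.79); total interest £1,428.50.
Interest saved = £1,514.22 − £1,428.50 = £85.72.

£85.72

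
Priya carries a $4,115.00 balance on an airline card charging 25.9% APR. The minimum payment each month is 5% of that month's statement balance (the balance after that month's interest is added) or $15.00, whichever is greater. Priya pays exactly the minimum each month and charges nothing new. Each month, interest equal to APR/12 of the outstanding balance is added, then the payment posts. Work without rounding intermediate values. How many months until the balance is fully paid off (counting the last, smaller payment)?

114 months

Monthly rate r = 25.9%/12 = 2.15833% = 0.0215833.
While 5% of the post-interest balance exceeds $15.00, each month B ← (B·(1+r))·(1 − 0.05), i.e. B shrinks by the factor (1+r)·0.95 = 0.9705.
This holds for months 1–89. Entering month 90 the balance is $286.51; 5% of the post-interest balance is now below $15.00, so the flat $15.00 minimum applies from here.
From month 90 a fixed $15.00 at rate r clears $286.51 in 25 more payments. Total: 89 + 25 = 114 months.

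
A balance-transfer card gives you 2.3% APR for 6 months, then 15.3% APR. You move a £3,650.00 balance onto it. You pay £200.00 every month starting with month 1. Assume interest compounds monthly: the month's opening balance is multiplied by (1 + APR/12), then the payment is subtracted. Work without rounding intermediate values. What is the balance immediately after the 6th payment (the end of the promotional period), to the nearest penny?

£2,486.41

Promo months 1–6 at r₀ = 2.3%/12 = 0.00191667; months 7+ at r₁ = 15.3%/12 = 0.01275.
After month 6: iterate B ← B·(1+r₀) − £200.00 for 6 months → £2,486.41.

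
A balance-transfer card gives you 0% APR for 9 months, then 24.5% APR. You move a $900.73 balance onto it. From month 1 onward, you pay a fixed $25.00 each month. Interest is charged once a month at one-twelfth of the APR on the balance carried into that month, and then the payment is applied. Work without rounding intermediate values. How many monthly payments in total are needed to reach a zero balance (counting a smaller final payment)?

Promo months 1–9 at r₀ = 0%/12 = 0; months 10+ at r₁ = 24.5%/12 = 0.0204167.
After month 9 (no interest yet): B = $900.73 − 9·$25.00 = $675.73.
Then at r₁ with $25.00/mo: n₂ = −ln(1 − r₁·B/P)/ln(1+r₁) ≈ 39.71 → 40 more payments.

49 payments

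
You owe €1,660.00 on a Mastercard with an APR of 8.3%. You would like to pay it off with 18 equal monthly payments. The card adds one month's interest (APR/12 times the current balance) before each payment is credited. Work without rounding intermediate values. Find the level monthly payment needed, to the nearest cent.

€98.40

Monthly rate r = 8.3%/12 = 0.691667% = 0.00691667.
Level-payment amortization: P = B₀·r / (1 − (1+r)^(−n)) = 1660.00·0.00691667 / (1 − 1.00692^(−18)).
Denominator 1 − (1+r)^(−18) = 0.116683241.
P = 11.4817 / 0.116683241 ≈ 98.40.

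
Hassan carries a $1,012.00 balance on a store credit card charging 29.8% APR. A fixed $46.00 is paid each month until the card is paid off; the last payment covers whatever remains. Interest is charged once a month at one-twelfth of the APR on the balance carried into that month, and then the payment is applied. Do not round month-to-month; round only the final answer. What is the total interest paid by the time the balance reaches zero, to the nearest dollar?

Monthly rate r = 29.8%/12 = 2.48333% = 0.0248333.
Payoff takes n = ⌈−ln(1 − rB₀/P)/ln(1+r)⌉ = ⌈32.221⌉ = 33 payments; the last is $10.29.
Total paid = 32·$46.00 + $10.29 = $1,482.29.
Total interest = total paid − principal = $1,482.29 − $1,012.00 = $470.29.

$470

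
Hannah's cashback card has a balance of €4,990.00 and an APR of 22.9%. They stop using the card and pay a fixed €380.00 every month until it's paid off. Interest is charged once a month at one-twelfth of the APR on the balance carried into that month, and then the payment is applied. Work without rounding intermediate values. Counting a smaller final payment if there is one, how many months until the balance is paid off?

16 months

Monthly rate r = 22.9%/12 = 1.90833% = 0.0190833.
Recurrence: B ← B·(1+r) − €380.00.
Month 1: interest €95.23; balance after payment €4,705.23.
Month 2: interest €89.79; balance after payment €4,415.02.
Closed form: n = −ln(1 − rB₀/P)/ln(1+r) = −ln(0.74941)/ln(1.01908) ≈ 15.260, so the balance reaches zero during payment 16.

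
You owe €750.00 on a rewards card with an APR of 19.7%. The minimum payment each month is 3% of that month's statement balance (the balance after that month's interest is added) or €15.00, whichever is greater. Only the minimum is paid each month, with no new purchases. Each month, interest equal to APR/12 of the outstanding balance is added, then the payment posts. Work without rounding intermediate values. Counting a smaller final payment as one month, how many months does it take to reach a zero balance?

Monthly rate r = 19.7%/12 = 1.64167% = 0.0164167.
While 3% of the post-interest balance exceeds €15.00, each month B ← (B·(1+r))·(1 − 0.03), i.e. B shrinks by the factor (1+r)·0.97 = 0.98592.
This holds for months 1–30. Entering month 31 the balance is €490.19; 3% of the post-interest balance is now below €15.00, so the flat €15.00 minimum applies from here.
From month 31 a fixed €15.00 at rate r clears €490.19 in 48 more payments. Total: 30 + 48 = 78 months.

78 months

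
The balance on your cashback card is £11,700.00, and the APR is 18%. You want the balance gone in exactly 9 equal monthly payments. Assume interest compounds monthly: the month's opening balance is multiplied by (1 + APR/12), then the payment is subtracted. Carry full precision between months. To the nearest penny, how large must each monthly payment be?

Monthly rate r = 18%/12 = 1.5% = 0.015.
Level-payment amortization: P = B₀·r / (1 − (1+r)^(−n)) = 11700.00·0.015 / (1 − 1.015^(−9)).
Denominator 1 − (1+r)^(−9) = 0.12540776.
P = 175.5 / 0.12540776 ≈ 1399.43.

£1,399.43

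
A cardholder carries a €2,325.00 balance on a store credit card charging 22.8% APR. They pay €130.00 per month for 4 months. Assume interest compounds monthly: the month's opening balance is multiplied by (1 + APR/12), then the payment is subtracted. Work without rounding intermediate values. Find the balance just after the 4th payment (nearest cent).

€1,971.79

Monthly rate r = 22.8%/12 = 1.9% = 0.019.
Each month: B ← B·(1+r) − €130.00.
Month 1: interest €44.17; balance after payment €2,239.18.
Month 2: interest €42.54; balance after payment €2,151.72.
Month 3: interest €40.88; balance after payment €2,062.60.
Month 4: interest €39.19; balance after payment €1,971.79.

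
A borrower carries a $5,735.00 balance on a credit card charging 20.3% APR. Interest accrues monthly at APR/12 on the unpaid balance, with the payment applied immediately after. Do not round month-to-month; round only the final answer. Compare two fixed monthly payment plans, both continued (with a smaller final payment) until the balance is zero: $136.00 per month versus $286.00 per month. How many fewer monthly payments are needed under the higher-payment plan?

Monthly rate r = 20.3%/12 = 1.69167% = 0.0169167.
At $136.00/mo: n = ⌈−ln(1 − rB₀/P)/ln(1+r)⌉ = 75 payments (last $66.51); total interest = total paid − $5,735.00 = $4,395.51.
At $286.00/mo: 25 payments (last $200.51); total interest $1,329.51.
Payments saved = 75 − 25 = 50.

50 fewer payments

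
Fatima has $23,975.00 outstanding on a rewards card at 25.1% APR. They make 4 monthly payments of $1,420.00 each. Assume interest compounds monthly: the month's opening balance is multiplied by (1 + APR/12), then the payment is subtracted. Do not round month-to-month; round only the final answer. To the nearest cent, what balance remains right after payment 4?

$20,184.02

Monthly rate r = 25.1%/12 = 2.09167% = 0.0209167.
Each month: B ← B·(1+r) − $1,420.00.
Month 1: interest $501.48; balance after payment $23,056.48.
Month 2: interest $482.26; balance after payment $22,118.74.
Month 3: interest $462.65; balance after payment $21,161.39.
Month 4: interest $442.63; balance after payment $20,184.02.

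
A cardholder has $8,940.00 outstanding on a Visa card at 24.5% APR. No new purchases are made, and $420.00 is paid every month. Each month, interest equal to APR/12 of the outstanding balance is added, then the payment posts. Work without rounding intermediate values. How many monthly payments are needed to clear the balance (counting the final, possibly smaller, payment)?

29 months

Monthly rate r = 24.5%/12 = 2.04167% = 0.0204167.
Recurrence: B ← B·(1+r) − $420.00.
Month 1: interest $182.53; balance after payment $8,702.52.
Month 2: interest $177.68; balance after payment $8,460.20.
Closed form: n = −ln(1 − rB₀/P)/ln(1+r) = −ln(0.56542)/ln(1.02042) ≈ 28.212, so the balance reaches zero during payment 29.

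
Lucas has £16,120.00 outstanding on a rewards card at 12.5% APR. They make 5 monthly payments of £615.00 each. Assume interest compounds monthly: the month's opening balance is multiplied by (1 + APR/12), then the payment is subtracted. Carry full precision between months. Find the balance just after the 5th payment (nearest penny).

Monthly rate r = 12.5%/12 = 1.04167% = 0.0104167.
Each month: B ← B·(1+r) − £615.00.
Month 1: interest £167.92; balance after payment £15,672.92.
Month 2: interest £163.26; balance after payment £15,221.18.
Month 3: interest £158.55; balance after payment £14,764.73.
Month 4: interest £153.80; balance after payment £14,303.53.
Month 5: interest £149.00; balance after payment £13,837.52.

£13,837.52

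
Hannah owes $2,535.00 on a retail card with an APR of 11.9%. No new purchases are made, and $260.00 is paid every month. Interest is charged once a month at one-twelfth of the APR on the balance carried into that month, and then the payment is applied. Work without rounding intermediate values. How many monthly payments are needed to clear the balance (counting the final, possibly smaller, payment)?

11 payments

Monthly rate r = 11.9%/12 = 0.991667% = 0.00991667.
Recurrence: B ← B·(1+r) − $260.00.
Month 1: interest $25.14; balance after payment $2,300.14.
Month 2: interest $22.81; balance after payment $2,062.95.
Closed form: n = −ln(1 − rB₀/P)/ln(1+r) = −ln(0.90331)/ln(1.00992) ≈ 10.305, so the balance reaches zero during payment 11.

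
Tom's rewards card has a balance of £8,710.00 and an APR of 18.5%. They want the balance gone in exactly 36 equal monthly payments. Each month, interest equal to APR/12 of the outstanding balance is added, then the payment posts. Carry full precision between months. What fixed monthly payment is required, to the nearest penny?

£317.08

Monthly rate r = 18.5%/12 = 1.54167% = 0.0154167.
Level-payment amortization: P = B₀·r / (1 − (1+r)^(−n)) = 8710.00·0.0154167 / (1 − 1.01542^(−36)).
Denominator 1 − (1+r)^(−36) = 0.423491585.
P = 134.279 / 0.423491585 ≈ 317.08.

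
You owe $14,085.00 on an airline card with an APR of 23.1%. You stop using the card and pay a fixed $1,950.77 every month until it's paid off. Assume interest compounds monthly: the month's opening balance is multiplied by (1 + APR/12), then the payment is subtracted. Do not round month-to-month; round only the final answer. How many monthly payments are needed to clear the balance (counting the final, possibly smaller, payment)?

8 months

Monthly rate r = 23.1%/12 = 1.925% = 0.01925.
Recurrence: B ← B·(1+r) − $1,950.77.
Month 1: interest $271.14; balance after payment $12,405.37.
Month 2: interest $238.80; balance after payment $10,693.40.
Closed form: n = −ln(1 − rB₀/P)/ln(1+r) = −ln(0.86101)/ln(1.01925) ≈ 7.849, so the balance reaches zero during payment 8.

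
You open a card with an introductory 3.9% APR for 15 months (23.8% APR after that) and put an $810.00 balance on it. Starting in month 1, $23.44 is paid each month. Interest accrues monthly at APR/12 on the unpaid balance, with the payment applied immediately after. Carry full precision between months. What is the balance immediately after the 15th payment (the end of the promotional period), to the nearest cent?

Promo months 1–15 at r₀ = 3.9%/12 = 0.00325; months 16+ at r₁ = 23.8%/12 = 0.0198333.
After month 15: iterate B ← B·(1+r₀) − $23.44 for 15 months → $490.69.

$490.69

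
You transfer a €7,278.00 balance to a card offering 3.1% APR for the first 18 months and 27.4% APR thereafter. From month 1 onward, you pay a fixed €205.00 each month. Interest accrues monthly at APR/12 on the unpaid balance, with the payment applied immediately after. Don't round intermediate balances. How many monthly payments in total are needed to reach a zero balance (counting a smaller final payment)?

43 payments

Promo months 1–18 at r₀ = 3.1%/12 = 0.00258333; months 19+ at r₁ = 27.4%/12 = 0.0228333.
After month 18: iterate B ← B·(1+r₀) − €205.00 for 18 months → €3,851.81.
Then at r₁ with €205.00/mo: n₂ = −ln(1 − r₁·B/P)/ln(1+r₁) ≈ 24.82 → 25 more payments.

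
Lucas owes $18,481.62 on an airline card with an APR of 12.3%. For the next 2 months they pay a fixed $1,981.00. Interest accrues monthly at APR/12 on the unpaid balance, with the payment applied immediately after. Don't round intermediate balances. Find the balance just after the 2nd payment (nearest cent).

Monthly rate r = 12.3%/12 = 1.025% = 0.01025.
Each month: B ← B·(1+r) − $1,981.00.
Month 1: interest $189.44; balance after payment $16,690.06.
Month 2: interest $171.07; balance after payment $14,880.13.

$14,880.13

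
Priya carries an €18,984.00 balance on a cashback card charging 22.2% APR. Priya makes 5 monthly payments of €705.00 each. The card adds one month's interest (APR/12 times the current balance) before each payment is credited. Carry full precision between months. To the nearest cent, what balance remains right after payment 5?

Monthly rate r = 22.2%/12 = 1.85% = 0.0185.
Each month: B ← B·(1+r) − €705.00.
Month 1: interest €351.20; balance after payment €18,630.20.
Month 2: interest €344.66; balance after payment €18,269.86.
Month 3: interest €337.99; balance after payment €17,902.86.
Month 4: interest €331.20; balance after payment €17,529.06.
Month 5: interest €324.29; balance after payment €17,148.35.

€17,148.35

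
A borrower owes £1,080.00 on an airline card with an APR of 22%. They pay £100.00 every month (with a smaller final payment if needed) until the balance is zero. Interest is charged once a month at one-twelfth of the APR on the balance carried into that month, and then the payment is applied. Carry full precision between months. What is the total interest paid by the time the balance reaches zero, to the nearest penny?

Monthly rate r = 22%/12 = 1.83333% = 0.0183333.
Payoff takes n = ⌈−ln(1 − rB₀/P)/ln(1+r)⌉ = ⌈12.145⌉ = 13 payments; the last is £14.64.
Total paid = 12·£100.00 + £14.64 = £1,214.64.
Total interest = total paid − principal = £1,214.64 − £1,080.00 = £134.64.

£134.64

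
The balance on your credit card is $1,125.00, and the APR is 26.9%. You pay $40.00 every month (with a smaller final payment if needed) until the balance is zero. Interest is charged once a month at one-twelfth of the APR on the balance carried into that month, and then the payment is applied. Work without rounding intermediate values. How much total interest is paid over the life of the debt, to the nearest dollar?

Monthly rate r = 26.9%/12 = 2.24167% = 0.0224167.
Payoff takes n = ⌈−ln(1 − rB₀/P)/ln(1+r)⌉ = ⌈44.906⌉ = 45 payments; the last is $36.27.
Total paid = 44·$40.00 + $36.27 = $1,796.27.
Total interest = total paid − principal = $1,796.27 − $1,125.00 = $671.27.

$671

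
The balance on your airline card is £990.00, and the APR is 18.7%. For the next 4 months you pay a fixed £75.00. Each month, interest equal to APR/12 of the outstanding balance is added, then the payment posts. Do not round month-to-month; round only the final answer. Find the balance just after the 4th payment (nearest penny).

Monthly rate r = 18.7%/12 = 1.55833% = 0.0155833.
Each month: B ← B·(1+r) − £75.00.
Month 1: interest £15.43; balance after payment £930.43.
Month 2: interest £14.50; balance after payment £869.93.
Month 3: interest £13.56; balance after payment £808.48.
Month 4: interest £12.60; balance after payment £746.08.

£746.08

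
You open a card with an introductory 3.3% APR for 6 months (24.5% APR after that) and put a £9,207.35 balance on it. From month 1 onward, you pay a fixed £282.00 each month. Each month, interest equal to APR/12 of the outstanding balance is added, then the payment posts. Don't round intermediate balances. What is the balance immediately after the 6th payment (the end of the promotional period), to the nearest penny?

Promo months 1–6 at r₀ = 3.3%/12 = 0.00275; months 7+ at r₁ = 24.5%/12 = 0.0204167.
After month 6: iterate B ← B·(1+r₀) − £282.00 for 6 months → £7,656.64.

£7,656.64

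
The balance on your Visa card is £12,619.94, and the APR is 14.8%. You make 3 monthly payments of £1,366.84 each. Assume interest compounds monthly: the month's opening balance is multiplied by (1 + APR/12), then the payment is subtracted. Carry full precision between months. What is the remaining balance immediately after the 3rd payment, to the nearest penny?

£8,941.36

Monthly rate r = 14.8%/12 = 1.23333% = 0.0123333.
Each month: B ← B·(1+r) − £1,366.84.
Month 1: interest £155.65; balance after payment £11,408.75.
Month 2: interest £140.71; balance after payment £10,182.61.
Month 3: interest £125.59; balance after payment £8,941.36.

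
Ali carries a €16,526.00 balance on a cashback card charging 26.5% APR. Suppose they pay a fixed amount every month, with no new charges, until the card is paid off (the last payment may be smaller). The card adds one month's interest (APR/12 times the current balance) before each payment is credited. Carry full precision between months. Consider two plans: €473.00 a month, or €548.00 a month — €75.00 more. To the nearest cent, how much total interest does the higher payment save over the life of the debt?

Monthly rate r = 26.5%/12 = 2.20833% = 0.0220833.
At €473.00/mo: n = ⌈−ln(1 − rB₀/P)/ln(1+r)⌉ = 68 payments (last €282.98); total interest = total paid − €16,526.00 = €15,447.98.
At €548.00/mo: 51 payments (last €110.34); total interest €10,984.34.
Interest saved = €15,447.98 − €10,984.34 = €4,463.64.

€4,463.64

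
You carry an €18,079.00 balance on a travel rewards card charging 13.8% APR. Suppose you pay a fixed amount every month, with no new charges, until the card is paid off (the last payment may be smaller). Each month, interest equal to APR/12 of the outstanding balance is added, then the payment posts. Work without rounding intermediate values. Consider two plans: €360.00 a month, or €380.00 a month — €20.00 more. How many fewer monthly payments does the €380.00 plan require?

6 fewer payments

Monthly rate r = 13.8%/12 = 1.15% = 0.0115.
At €360.00/mo: n = ⌈−ln(1 − rB₀/P)/ln(1+r)⌉ = 76 payments (last €127.77); total interest = total paid − €18,079.00 = €9,048.77.
At €380.00/mo: 70 payments (last €105.88); total interest €8,246.88.
Payments saved = 76 − 70 = 6.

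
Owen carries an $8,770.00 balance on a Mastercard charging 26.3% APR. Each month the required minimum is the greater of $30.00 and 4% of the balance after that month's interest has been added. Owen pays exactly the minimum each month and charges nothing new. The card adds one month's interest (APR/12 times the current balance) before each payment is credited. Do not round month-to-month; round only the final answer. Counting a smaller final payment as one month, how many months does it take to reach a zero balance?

Monthly rate r = 26.3%/12 = 2.19167% = 0.0219167.
While 4% of the post-interest balance exceeds $30.00, each month B ← (B·(1+r))·(1 − 0.04), i.e. B shrinks by the factor (1+r)·0.96 = 0.98104.
This holds for months 1–130. Entering month 131 the balance is $728.24; 4% of the post-interest balance is now below $30.00, so the flat $30.00 minimum applies from here.
From month 131 a fixed $30.00 at rate r clears $728.24 in 36 more payments. Total: 130 + 36 = 166 months.

166 months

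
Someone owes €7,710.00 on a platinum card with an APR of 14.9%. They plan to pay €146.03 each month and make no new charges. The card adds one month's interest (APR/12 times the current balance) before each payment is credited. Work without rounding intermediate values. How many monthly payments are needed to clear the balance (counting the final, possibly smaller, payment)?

87 payments

Monthly rate r = 14.9%/12 = 1.24167% = 0.0124167.
Recurrence: B ← B·(1+r) − €146.03.
Month 1: interest €95.73; balance after payment €7,659.70.
Month 2: interest €95.11; balance after payment €7,608.78.
Closed form: n = −ln(1 − rB₀/P)/ln(1+r) = −ln(0.34443)/ln(1.01242) ≈ 86.373, so the balance reaches zero during payment 87.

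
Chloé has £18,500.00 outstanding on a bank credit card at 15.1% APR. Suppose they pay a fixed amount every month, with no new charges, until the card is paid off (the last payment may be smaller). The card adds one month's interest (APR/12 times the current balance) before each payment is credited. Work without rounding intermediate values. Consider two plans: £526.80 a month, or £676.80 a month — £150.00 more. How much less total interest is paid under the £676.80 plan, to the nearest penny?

£1,754.68

Monthly rate r = 15.1%/12 = 1.25833% = 0.0125833.
At £526.80/mo: n = ⌈−ln(1 − rB₀/P)/ln(1+r)⌉ = 47 payments (last £337.41); total interest = total paid − £18,500.00 = £6,070.21.
At £676.80/mo: 34 payments (last £481.13); total interest £4,315.53.
Interest saved = £6,070.21 − £4,315.53 = £1,754.68.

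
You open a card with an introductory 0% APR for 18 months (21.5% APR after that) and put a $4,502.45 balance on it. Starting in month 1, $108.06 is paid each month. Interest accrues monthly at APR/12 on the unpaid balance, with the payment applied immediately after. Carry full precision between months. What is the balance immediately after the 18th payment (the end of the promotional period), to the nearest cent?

Promo months 1–18 at r₀ = 0%/12 = 0; months 19+ at r₁ = 21.5%/12 = 0.0179167.
After month 18 (no interest yet): B = $4,502.45 − 18·$108.06 = $2,557.37.

$2,557.37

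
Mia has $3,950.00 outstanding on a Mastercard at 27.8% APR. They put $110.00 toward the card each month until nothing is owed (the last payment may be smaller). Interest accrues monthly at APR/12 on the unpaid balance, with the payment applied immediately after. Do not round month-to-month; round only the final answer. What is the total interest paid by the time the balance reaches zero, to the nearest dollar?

Monthly rate r = 27.8%/12 = 2.31667% = 0.0231667.
Payoff takes n = ⌈−ln(1 − rB₀/P)/ln(1+r)⌉ = ⌈77.859⌉ = 78 payments; the last is $94.66.
Total paid = 77·$110.00 + $94.66 = $8,564.66.
Total interest = total paid − principal = $8,564.66 − $3,950.00 = $4,614.66.

$4,615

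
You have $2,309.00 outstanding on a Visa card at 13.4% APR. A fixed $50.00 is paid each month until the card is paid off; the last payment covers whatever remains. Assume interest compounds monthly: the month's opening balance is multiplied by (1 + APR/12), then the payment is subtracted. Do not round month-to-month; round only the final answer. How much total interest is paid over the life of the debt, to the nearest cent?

Monthly rate r = 13.4%/12 = 1.11667% = 0.0111667.
Payoff takes n = ⌈−ln(1 − rB₀/P)/ln(1+r)⌉ = ⌈65.287⌉ = 66 payments; the last is $14.43.
Total paid = 65·$50.00 + $14.43 = $3,264.43.
Total interest = total paid − principal = $3,264.43 − $2,309.00 = $955.43.

$955.43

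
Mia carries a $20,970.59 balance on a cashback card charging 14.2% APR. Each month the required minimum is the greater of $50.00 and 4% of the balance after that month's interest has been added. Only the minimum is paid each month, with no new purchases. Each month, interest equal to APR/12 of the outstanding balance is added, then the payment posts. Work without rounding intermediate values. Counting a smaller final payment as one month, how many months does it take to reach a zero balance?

Monthly rate r = 14.2%/12 = 1.18333% = 0.0118333.
While 4% of the post-interest balance exceeds $50.00, each month B ← (B·(1+r))·(1 − 0.04), i.e. B shrinks by the factor (1+r)·0.96 = 0.97136.
This holds for months 1–98. Entering month 99 the balance is $1,215.83; 4% of the post-interest balance is now below $50.00, so the flat $50.00 minimum applies from here.
From month 99 a fixed $50.00 at rate r clears $1,215.83 in 29 more payments. Total: 98 + 29 = 127 months.

127 months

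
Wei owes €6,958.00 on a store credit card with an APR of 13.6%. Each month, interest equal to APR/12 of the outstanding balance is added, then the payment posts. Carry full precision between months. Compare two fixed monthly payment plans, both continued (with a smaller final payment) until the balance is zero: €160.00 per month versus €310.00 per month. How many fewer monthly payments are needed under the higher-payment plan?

Monthly rate r = 13.6%/12 = 1.13333% = 0.0113333.
At €160.00/mo: n = ⌈−ln(1 − rB₀/P)/ln(1+r)⌉ = 61 payments (last €39.77); total interest = total paid − €6,958.00 = €2,681.77.
At €310.00/mo: 27 payments (last €14.60); total interest €1,116.60.
Payments saved = 61 − 27 = 34.

34 fewer payments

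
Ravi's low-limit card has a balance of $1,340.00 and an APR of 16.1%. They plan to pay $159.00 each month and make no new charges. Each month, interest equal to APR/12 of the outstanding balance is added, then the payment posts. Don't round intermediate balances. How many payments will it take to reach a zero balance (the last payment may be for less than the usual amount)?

10 months

Monthly rate r = 16.1%/12 = 1.34167% = 0.0134167.
Recurrence: B ← B·(1+r) − $159.00.
Month 1: interest $17.98; balance after payment $1,198.98.
Month 2: interest $16.09; balance after payment $1,056.06.
Closed form: n = −ln(1 − rB₀/P)/ln(1+r) = −ln(0.88693)/ln(1.01342) ≈ 9.003, so the balance reaches zero during payment 10.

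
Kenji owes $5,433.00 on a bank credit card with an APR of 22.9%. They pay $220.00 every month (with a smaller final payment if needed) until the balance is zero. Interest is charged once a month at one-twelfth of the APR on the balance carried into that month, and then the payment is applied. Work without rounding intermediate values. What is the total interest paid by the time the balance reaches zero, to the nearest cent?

$1,984.12

Monthly rate r = 22.9%/12 = 1.90833% = 0.0190833.
Payoff takes n = ⌈−ln(1 − rB₀/P)/ln(1+r)⌉ = ⌈33.712⌉ = 34 payments; the last is $157.12.
Total paid = 33·$220.00 + $157.12 = $7,417.12.
Total interest = total paid − principal = $7,417.12 − $5,433.00 = $1,984.12.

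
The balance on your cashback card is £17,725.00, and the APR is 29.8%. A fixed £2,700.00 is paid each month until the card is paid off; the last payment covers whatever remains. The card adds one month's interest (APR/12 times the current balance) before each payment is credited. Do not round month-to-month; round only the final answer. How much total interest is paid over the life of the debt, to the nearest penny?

Monthly rate r = 29.8%/12 = 2.48333% = 0.0248333.
Payoff takes n = ⌈−ln(1 − rB₀/P)/ln(1+r)⌉ = ⌈7.255⌉ = 8 payments; the last is £694.52.
Total paid = 7·£2,700.00 + £694.52 = £19,594.52.
Total interest = total paid − principal = £19,594.52 − £17,725.00 = £1,869.52.

£1,869.52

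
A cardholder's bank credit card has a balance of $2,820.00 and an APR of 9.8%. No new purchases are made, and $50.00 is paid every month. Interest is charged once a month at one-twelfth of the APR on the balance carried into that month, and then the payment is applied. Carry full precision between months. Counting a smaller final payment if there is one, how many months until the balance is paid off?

76 months

Monthly rate r = 9.8%/12 = 0.816667% = 0.00816667.
Recurrence: B ← B·(1+r) − $50.00.
Month 1: interest $23.03; balance after payment $2,793.03.
Month 2: interest $22.81; balance after payment $2,765.84.
Closed form: n = −ln(1 − rB₀/P)/ln(1+r) = −ln(0.5394)/ln(1.00817) ≈ 75.896, so the balance reaches zero during payment 76.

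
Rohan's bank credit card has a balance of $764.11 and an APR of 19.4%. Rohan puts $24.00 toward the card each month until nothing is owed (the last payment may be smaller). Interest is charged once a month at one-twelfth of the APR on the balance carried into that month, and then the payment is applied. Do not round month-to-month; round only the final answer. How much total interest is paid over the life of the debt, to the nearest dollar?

$318

Monthly rate r = 19.4%/12 = 1.61667% = 0.0161667.
Payoff takes n = ⌈−ln(1 − rB₀/P)/ln(1+r)⌉ = ⌈45.083⌉ = 46 payments; the last is $2.01.
Total paid = 45·$24.00 + $2.01 = $1,082.01.
Total interest = total paid − principal = $1,082.01 − $764.11 = $317.90.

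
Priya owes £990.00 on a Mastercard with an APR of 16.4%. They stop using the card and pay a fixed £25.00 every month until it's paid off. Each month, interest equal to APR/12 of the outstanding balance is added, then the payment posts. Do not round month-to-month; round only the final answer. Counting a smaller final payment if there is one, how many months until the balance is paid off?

Monthly rate r = 16.4%/12 = 1.36667% = 0.0136667.
Recurrence: B ← B·(1+r) − £25.00.
Month 1: interest £13.53; balance after payment £978.53.
Month 2: interest £13.37; balance after payment £966.90.
Closed form: n = −ln(1 − rB₀/P)/ln(1+r) = −ln(0.4588)/ln(1.01367) ≈ 57.399, so the balance reaches zero during payment 58.

58 payments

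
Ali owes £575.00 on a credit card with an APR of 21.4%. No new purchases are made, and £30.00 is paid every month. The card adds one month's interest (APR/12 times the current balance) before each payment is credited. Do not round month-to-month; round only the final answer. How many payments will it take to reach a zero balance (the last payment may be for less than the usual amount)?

Monthly rate r = 21.4%/12 = 1.78333% = 0.0178333.
Recurrence: B ← B·(1+r) − £30.00.
Month 1: interest £10.25; balance after payment £555.25.
Month 2: interest £9.90; balance after payment £535.16.
Closed form: n = −ln(1 − rB₀/P)/ln(1+r) = −ln(0.65819)/ln(1.01783) ≈ 23.662, so the balance reaches zero during payment 24.

24 payments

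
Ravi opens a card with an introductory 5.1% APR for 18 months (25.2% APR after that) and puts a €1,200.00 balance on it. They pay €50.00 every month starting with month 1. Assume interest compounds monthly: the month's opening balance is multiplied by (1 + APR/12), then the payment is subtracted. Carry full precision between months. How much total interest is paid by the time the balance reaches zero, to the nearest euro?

€97

Promo months 1–18 at r₀ = 5.1%/12 = 0.00425; months 19+ at r₁ = 25.2%/12 = 0.021.
After month 18: iterate B ← B·(1+r₀) − €50.00 for 18 months → €361.93.
Then at r₁ with €50.00/mo: n₂ = −ln(1 − r₁·B/P)/ln(1+r₁) ≈ 7.93 → 8 more payments.
Total paid = 25·€50.00 + €46.73 = €1,296.73; interest = €1,296.73 − €1,200.00 = €96.73.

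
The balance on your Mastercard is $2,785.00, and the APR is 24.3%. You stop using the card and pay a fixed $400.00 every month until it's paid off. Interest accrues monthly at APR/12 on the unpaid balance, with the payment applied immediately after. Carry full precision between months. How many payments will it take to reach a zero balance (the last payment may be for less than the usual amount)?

Monthly rate r = 24.3%/12 = 2.025% = 0.02025.
Recurrence: B ← B·(1+r) − $400.00.
Month 1: interest $56.40; balance after payment $2,441.40.
Month 2: interest $49.44; balance after payment $2,090.83.
Closed form: n = −ln(1 − rB₀/P)/ln(1+r) = −ln(0.85901)/ln(1.02025) ≈ 7.581, so the balance reaches zero during payment 8.

8 months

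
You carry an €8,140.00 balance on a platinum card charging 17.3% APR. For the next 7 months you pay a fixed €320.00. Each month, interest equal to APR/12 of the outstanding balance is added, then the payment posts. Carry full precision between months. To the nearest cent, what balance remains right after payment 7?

€6,658.61

Monthly rate r = 17.3%/12 = 1.44167% = 0.0144167.
Each month: B ← B·(1+r) − €320.00.
Month 1: interest €117.35; balance after payment €7,937.35.
Month 2: interest €114.43; balance after payment €7,731.78.
Month 3: interest €111.47; balance after payment €7,523.25.
Month 4: interest €108.46; balance after payment €7,311.71.
Month 5: interest €105.41; balance after payment €7,097.12.
Month 6: interest €102.32; balance after payment €6,879.44.
Month 7: interest €99.18; balance after payment €6,658.61.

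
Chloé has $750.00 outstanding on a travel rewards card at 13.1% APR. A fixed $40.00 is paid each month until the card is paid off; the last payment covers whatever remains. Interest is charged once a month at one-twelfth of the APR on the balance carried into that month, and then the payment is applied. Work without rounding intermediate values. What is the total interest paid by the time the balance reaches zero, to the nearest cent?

Monthly rate r = 13.1%/12 = 1.09167% = 0.0109167.
Payoff takes n = ⌈−ln(1 − rB₀/P)/ln(1+r)⌉ = ⌈21.093⌉ = 22 payments; the last is $3.75.
Total paid = 21·$40.00 + $3.75 = $843.75.
Total interest = total paid − principal = $843.75 − $750.00 = $93.75.

$93.75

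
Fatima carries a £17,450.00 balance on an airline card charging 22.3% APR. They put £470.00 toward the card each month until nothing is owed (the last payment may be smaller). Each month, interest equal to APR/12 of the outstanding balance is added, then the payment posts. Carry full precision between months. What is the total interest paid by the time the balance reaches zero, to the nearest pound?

£12,443

Monthly rate r = 22.3%/12 = 1.85833% = 0.0185833.
Payoff takes n = ⌈−ln(1 − rB₀/P)/ln(1+r)⌉ = ⌈63.599⌉ = 64 payments; the last is £282.72.
Total paid = 63·£470.00 + £282.72 = £29,892.72.
Total interest = total paid − principal = £29,892.72 − £17,450.00 = £12,442.72.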